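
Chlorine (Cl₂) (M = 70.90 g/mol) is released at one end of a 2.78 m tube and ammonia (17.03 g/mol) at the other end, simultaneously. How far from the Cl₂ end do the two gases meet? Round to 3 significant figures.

The fronts meet when d_Cl₂ + d_NH₃ = L with d_Cl₂/d_NH₃ = √(M_NH₃/M_Cl₂) (Graham's law). Here √(M_NH₃/M_Cl₂) = √(17.03/70.90) = 0.4901.
With d_Cl₂ + d_NH₃ = 2.78 m, d_NH₃ = 2.78/(1 + 0.4901) = 1.866 m.
d_Cl₂ = 2.78 − 1.866 = 0.914 m.

0.914 m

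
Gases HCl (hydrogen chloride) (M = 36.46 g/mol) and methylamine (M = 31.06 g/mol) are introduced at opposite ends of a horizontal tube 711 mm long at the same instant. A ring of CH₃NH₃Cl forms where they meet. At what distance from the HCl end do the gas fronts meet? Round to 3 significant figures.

Graham's law gives d_HCl/d_CH₃NH₂ = rate_HCl/rate_CH₃NH₂ = √(M_CH₃NH₂/M_HCl) = √(31.06/36.46) = 0.9230.
With d_HCl + d_CH₃NH₂ = 711 mm, d_CH₃NH₂ = 711/(1 + 0.9230) = 369.7 mm.
d_HCl = 711 − 369.7 = 341 mm.

341 mm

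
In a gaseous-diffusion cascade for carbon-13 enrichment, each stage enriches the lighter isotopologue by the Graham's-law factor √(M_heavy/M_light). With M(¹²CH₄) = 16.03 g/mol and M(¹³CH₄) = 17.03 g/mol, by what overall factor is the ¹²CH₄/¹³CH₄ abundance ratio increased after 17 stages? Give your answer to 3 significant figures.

1.67

After 17 stages the ratio has grown by (√(17.03/16.03))^17 = (17.03/16.03)^(17/2).
= 1.06238^(17/2) = 1.67.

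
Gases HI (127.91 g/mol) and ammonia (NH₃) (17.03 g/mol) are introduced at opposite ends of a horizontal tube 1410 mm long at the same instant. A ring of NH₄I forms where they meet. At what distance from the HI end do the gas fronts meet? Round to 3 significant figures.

377 mm

Graham's law gives d_HI/d_NH₃ = rate_HI/rate_NH₃ = √(M_NH₃/M_HI) = √(17.03/127.91) = 0.3649.
With d_HI + d_NH₃ = 1410 mm, d_NH₃ = 1410/(1 + 0.3649) = 1033 mm.
d_HI = 1410 − 1033 = 377 mm.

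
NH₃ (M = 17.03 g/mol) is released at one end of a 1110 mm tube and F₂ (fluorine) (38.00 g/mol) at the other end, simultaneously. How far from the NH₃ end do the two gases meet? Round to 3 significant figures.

665 mm

Graham's law gives d_NH₃/d_F₂ = rate_NH₃/rate_F₂ = √(M_F₂/M_NH₃) = √(38.00/17.03) = 1.494.
With d_NH₃ + d_F₂ = 1110 mm, d_F₂ = 1110/(1 + 1.494) = 445.1 mm.
d_NH₃ = 1110 − 445.1 = 665 mm.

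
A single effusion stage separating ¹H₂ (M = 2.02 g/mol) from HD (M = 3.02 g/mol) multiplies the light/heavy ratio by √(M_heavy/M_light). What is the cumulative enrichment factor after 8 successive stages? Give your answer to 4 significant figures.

4.996

Each stage multiplies the ratio by α = √(3.02/2.02), so after 8 stages the overall factor is α^8 = (3.02/2.02)^(8/2).
= 1.49505^4 = 4.996.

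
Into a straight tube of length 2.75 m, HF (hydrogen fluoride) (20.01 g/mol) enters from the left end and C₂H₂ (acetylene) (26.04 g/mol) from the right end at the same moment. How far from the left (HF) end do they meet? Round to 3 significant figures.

In equal time, each gas travels a distance ∝ its rate ∝ 1/√M, so d_HF/d_C₂H₂ = √(M_C₂H₂/M_HF) = √(26.04/20.01) = 1.141.
With d_HF + d_C₂H₂ = 2.75 m, d_C₂H₂ = 2.75/(1 + 1.141) = 1.285 m.
d_HF = 2.75 − 1.285 = 1.47 m.

1.47 m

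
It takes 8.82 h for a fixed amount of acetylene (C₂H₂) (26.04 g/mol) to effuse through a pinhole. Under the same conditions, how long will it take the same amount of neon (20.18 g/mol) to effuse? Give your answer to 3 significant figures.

Using Graham's law: t_Ne/t_C₂H₂ = √(M_Ne/M_C₂H₂) = √(20.18/26.04) = √0.7750 = 0.8803.
So the time for Ne is 8.82 × 0.8803 = 7.76 h.

7.76 h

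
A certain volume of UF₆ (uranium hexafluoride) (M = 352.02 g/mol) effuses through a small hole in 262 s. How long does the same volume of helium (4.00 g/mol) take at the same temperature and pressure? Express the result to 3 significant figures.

From Graham's law, t_He/t_UF₆ = √(M_He/M_UF₆) = √(4.00/352.02) = √0.01136 = 0.1066.
So the time for He is 262 × 0.1066 = 27.9 s.

27.9 s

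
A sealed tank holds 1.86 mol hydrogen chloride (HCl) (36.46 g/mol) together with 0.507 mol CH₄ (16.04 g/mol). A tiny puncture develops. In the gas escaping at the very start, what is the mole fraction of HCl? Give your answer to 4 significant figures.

0.7087

The effusion rate of species i is ∝ p_i/√M_i ∝ n_i/√M_i.
x_HCl(eff) = (n_HCl/√M_HCl) / (n_HCl/√M_HCl + n_CH₄/√M_CH₄)
= (1.86/√36.46) / (1.86/√36.46 + 0.507/√16.04) = 0.3080/(0.3080 + 0.1266) = 0.7087.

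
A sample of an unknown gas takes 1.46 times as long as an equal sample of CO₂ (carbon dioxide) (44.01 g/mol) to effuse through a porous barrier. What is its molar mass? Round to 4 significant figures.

By Graham's law, t_X/t_CO₂ = √(M_X/M_CO₂).
1.46 = √(M_X/44.01)
M_X = 44.01 × 1.46² = 44.01 × 2.132 = 93.81 g/mol

93.81 g/mol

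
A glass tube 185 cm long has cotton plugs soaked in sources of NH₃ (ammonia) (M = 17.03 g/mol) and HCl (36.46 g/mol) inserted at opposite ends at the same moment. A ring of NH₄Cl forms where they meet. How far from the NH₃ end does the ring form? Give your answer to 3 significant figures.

In equal time, each gas travels a distance ∝ its rate ∝ 1/√M, so d_NH₃/d_HCl = √(M_HCl/M_NH₃) = √(36.46/17.03) = 1.463.
With d_NH₃ + d_HCl = 185 cm, d_HCl = 185/(1 + 1.463) = 75.11 cm.
d_NH₃ = 185 − 75.11 = 110 cm.

110 cm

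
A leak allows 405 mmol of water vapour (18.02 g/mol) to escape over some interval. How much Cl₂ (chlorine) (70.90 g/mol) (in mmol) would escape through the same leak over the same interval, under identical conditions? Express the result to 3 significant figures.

Graham's law gives rate_Cl₂/rate_H₂O = √(M_H₂O/M_Cl₂) = √(18.02/70.90) = √0.2542 = 0.5041.
So the amount for Cl₂ is 405 × 0.5041 = 204 mmol.

204 mmol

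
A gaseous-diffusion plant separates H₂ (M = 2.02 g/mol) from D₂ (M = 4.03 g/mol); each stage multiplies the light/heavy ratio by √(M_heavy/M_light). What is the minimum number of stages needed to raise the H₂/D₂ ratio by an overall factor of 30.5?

10

Single-stage factor α = √(4.03/2.02), so ln α = ½ ln(1.99505) = 0.3453.
Need α^N ≥ 30.5 ⇒ N ≥ ln(30.5) / ln α = 3.418 / 0.3453 = 9.90.
Rounding up, N = 10 stages.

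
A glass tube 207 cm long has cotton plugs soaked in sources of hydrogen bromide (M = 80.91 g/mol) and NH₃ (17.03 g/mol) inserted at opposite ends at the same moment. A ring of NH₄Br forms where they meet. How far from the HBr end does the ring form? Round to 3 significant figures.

Distances travelled in equal time are proportional to diffusion rates, so d_HBr/d_NH₃ = √(M_NH₃/M_HBr) = √(17.03/80.91) = 0.4588.
With d_HBr + d_NH₃ = 207 cm, d_NH₃ = 207/(1 + 0.4588) = 141.9 cm.
d_HBr = 207 − 141.9 = 65.1 cm.

65.1 cm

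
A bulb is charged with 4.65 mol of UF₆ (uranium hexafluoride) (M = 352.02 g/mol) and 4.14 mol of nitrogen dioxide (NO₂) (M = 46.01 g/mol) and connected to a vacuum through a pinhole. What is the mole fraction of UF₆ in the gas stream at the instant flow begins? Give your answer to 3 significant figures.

0.289

Each component's effusion rate ∝ (its partial pressure)·(1/√M) ∝ n_i/√M_i.
Mole fraction of UF₆ in the effusate = (n_UF₆/√M_UF₆) / (n_UF₆/√M_UF₆ + n_NO₂/√M_NO₂)
= (4.65/√352.02) / (4.65/√352.02 + 4.14/√46.01) = 0.2478/(0.2478 + 0.6103) = 0.289.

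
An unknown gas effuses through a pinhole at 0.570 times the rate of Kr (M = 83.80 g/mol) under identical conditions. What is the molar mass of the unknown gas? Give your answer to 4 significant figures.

257.9 g/mol

Using Graham's law: rate_X/rate_Kr = √(M_Kr/M_X).
0.570 = √(83.80/M_X)
M_X = 83.80 / 0.570² = 83.80 / 0.3249 = 257.9 g/mol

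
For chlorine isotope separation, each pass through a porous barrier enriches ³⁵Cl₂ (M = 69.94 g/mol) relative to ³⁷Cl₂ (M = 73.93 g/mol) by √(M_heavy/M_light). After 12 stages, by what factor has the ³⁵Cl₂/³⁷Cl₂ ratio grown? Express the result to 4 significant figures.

Overall factor = α^12 with α = √(73.93/69.94), i.e. (73.93/69.94)^(12/2).
= 1.05705^6 = 1.395.

1.395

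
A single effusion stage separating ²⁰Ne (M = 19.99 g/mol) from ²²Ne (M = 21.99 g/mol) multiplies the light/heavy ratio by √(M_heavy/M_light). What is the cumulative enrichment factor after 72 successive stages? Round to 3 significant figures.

After 72 stages the ratio has grown by (√(21.99/19.99))^72 = (21.99/19.99)^(72/2).
= 1.10005^36 = 31.0.

31.0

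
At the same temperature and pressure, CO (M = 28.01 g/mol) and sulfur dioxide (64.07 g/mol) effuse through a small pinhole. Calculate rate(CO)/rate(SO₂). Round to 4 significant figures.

Graham's law gives rate_CO/rate_SO₂ = √(M_SO₂/M_CO) = √(64.07/28.01) = √2.287 = 1.512.

1.512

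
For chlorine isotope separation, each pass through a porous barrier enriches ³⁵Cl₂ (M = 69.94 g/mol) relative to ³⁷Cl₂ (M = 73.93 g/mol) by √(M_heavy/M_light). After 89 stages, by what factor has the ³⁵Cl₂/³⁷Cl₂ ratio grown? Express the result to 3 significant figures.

11.8

Overall factor = α^89 with α = √(73.93/69.94), i.e. (73.93/69.94)^(89/2).
= 1.05705^(89/2) = 11.8.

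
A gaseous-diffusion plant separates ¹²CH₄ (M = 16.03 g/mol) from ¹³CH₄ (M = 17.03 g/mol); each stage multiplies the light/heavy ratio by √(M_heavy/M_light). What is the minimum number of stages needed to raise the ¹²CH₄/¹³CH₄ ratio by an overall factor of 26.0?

Per stage α = (17.03/16.03)^(1/2) = 1.06238^0.5, giving ln α = 0.03026.
Need α^N ≥ 26.0 ⇒ N ≥ ln(26.0) / ln α = 3.258 / 0.03026 = 107.68.
Rounding up, N = 108 stages.

108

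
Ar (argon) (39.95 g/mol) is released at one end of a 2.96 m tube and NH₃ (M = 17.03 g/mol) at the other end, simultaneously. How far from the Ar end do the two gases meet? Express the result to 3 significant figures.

1.17 m

The fronts meet when d_Ar + d_NH₃ = L with d_Ar/d_NH₃ = √(M_NH₃/M_Ar) (Graham's law). Here √(M_NH₃/M_Ar) = √(17.03/39.95) = 0.6529.
With d_Ar + d_NH₃ = 2.96 m, d_NH₃ = 2.96/(1 + 0.6529) = 1.791 m.
d_Ar = 2.96 − 1.791 = 1.17 m.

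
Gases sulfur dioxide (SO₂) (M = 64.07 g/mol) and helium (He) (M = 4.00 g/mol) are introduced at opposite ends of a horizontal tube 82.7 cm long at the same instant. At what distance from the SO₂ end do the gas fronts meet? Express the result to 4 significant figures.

16.53 cm

In equal time, each gas travels a distance ∝ its rate ∝ 1/√M, so d_SO₂/d_He = √(M_He/M_SO₂) = √(4.00/64.07) = 0.2499.
With d_SO₂ + d_He = 82.7 cm, d_He = 82.7/(1 + 0.2499) = 66.17 cm.
d_SO₂ = 82.7 − 66.17 = 16.53 cm.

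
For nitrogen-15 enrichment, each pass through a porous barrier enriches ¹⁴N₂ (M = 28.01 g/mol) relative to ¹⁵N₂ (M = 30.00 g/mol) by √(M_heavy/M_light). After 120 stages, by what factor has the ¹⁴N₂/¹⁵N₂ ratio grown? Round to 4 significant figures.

After 120 stages the ratio has grown by (√(30.00/28.01))^120 = (30.00/28.01)^(120/2).
= 1.07105^60 = 61.45.

61.45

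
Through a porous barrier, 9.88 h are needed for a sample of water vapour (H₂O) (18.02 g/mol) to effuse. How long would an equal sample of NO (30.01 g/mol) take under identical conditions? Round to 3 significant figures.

12.8 h

By Graham's law, t_NO/t_H₂O = √(M_NO/M_H₂O) = √(30.01/18.02) = √1.665 = 1.290.
So the time for NO is 9.88 × 1.290 = 12.8 h.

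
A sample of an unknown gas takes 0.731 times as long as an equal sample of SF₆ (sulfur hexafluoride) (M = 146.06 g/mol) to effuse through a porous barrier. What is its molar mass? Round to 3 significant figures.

78.0 g/mol

From Graham's law, t_X/t_SF₆ = √(M_X/M_SF₆).
0.731 = √(M_X/146.06)
M_X = 146.06 × 0.731² = 146.06 × 0.5344 = 78.0 g/mol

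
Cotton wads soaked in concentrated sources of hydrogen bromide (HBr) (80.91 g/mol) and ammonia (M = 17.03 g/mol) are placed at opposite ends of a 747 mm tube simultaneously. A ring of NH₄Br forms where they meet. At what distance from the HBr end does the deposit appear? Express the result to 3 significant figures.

Graham's law gives d_HBr/d_NH₃ = rate_HBr/rate_NH₃ = √(M_NH₃/M_HBr) = √(17.03/80.91) = 0.4588.
With d_HBr + d_NH₃ = 747 mm, d_NH₃ = 747/(1 + 0.4588) = 512.1 mm.
d_HBr = 747 − 512.1 = 235 mm.

235 mm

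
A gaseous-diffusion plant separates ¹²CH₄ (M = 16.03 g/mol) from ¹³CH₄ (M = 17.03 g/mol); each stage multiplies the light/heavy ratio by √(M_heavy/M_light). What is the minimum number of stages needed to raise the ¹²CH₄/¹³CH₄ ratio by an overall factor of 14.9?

90

Single-stage factor α = √(17.03/16.03), so ln α = ½ ln(1.06238) = 0.03026.
Need α^N ≥ 14.9 ⇒ N ≥ ln(14.9) / ln α = 2.701 / 0.03026 = 89.28.
Minimum whole number of stages: N = 90.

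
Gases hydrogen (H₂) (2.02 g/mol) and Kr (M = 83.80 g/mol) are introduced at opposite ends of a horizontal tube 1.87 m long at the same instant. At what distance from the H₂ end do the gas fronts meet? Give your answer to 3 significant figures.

Graham's law gives d_H₂/d_Kr = rate_H₂/rate_Kr = √(M_Kr/M_H₂) = √(83.80/2.02) = 6.441.
With d_H₂ + d_Kr = 1.87 m, d_Kr = 1.87/(1 + 6.441) = 0.2513 m.
d_H₂ = 1.87 − 0.2513 = 1.62 m.

1.62 m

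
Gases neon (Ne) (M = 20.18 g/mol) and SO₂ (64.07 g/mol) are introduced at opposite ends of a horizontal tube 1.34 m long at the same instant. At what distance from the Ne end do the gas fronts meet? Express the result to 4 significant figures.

Graham's law gives d_Ne/d_SO₂ = rate_Ne/rate_SO₂ = √(M_SO₂/M_Ne) = √(64.07/20.18) = 1.782.
With d_Ne + d_SO₂ = 1.34 m, d_SO₂ = 1.34/(1 + 1.782) = 0.4817 m.
d_Ne = 1.34 − 0.4817 = 0.8583 m.

0.8583 m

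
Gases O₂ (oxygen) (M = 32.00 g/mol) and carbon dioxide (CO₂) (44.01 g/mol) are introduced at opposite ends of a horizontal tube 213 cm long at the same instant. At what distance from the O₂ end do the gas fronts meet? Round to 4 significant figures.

The fronts meet when d_O₂ + d_CO₂ = L with d_O₂/d_CO₂ = √(M_CO₂/M_O₂) (Graham's law). Here √(M_CO₂/M_O₂) = √(44.01/32.00) = 1.173.
With d_O₂ + d_CO₂ = 213 cm, d_CO₂ = 213/(1 + 1.173) = 98.03 cm.
d_O₂ = 213 − 98.03 = 115.0 cm.

115.0 cm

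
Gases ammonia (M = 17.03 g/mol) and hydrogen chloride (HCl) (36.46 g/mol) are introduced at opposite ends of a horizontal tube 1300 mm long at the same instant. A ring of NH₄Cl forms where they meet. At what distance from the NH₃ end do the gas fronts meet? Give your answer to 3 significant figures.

772 mm

The fronts meet when d_NH₃ + d_HCl = L with d_NH₃/d_HCl = √(M_HCl/M_NH₃) (Graham's law). Here √(M_HCl/M_NH₃) = √(36.46/17.03) = 1.463.
With d_NH₃ + d_HCl = 1300 mm, d_HCl = 1300/(1 + 1.463) = 527.8 mm.
d_NH₃ = 1300 − 527.8 = 772 mm.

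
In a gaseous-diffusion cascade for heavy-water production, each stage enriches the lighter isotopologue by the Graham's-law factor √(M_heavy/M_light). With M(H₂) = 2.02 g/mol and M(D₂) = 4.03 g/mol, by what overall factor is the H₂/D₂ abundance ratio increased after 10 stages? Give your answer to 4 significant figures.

After 10 stages the ratio has grown by (√(4.03/2.02))^10 = (4.03/2.02)^(10/2).
= 1.99505^5 = 31.61.

31.61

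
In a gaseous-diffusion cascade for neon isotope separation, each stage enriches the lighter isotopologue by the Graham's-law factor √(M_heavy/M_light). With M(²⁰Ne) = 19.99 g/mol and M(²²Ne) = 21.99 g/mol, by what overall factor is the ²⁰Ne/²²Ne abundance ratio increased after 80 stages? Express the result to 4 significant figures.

45.34

After 80 stages the ratio has grown by (√(21.99/19.99))^80 = (21.99/19.99)^(80/2).
= 1.10005^40 = 45.34.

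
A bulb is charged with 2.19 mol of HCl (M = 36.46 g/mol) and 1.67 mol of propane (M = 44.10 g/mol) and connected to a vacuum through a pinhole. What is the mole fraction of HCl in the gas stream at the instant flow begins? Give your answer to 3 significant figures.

Rate_i ∝ x_i/√M_i (Graham's law weighted by mole fraction), so the effusate composition follows n_i/√M_i.
x_HCl(eff) = (n_HCl/√M_HCl) / (n_HCl/√M_HCl + n_C₃H₈/√M_C₃H₈)
= (2.19/√36.46) / (2.19/√36.46 + 1.67/√44.10) = 0.3627/(0.3627 + 0.2515) = 0.591.

0.591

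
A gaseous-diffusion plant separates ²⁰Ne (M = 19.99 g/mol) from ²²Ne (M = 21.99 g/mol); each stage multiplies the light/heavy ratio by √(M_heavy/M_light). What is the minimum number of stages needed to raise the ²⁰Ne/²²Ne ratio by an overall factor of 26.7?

69

Single-stage factor α = √(21.99/19.99), so ln α = ½ ln(1.10005) = 0.04768.
Need α^N ≥ 26.7 ⇒ N ≥ ln(26.7) / ln α = 3.285 / 0.04768 = 68.89.
So at least 69 stages are needed.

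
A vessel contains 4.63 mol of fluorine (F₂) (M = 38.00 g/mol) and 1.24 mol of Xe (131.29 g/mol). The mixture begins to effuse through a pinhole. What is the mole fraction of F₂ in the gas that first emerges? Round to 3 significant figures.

The effusion rate of species i is ∝ p_i/√M_i ∝ n_i/√M_i.
x_F₂(eff) = (n_F₂/√M_F₂) / (n_F₂/√M_F₂ + n_Xe/√M_Xe)
= (4.63/√38.00) / (4.63/√38.00 + 1.24/√131.29) = 0.7511/(0.7511 + 0.1082) = 0.874.

0.874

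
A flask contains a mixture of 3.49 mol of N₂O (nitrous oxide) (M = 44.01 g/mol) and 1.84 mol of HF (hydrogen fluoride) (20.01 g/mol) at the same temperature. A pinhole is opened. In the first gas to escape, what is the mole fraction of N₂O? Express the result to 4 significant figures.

0.5612

Effusion rate of each component ∝ n_i/√M_i (partial pressure × 1/√M).
So x_N₂O in the escaping gas = (n_N₂O/√M_N₂O) / Σ(n_i/√M_i)
= (3.49/√44.01) / (3.49/√44.01 + 1.84/√20.01) = 0.5261/(0.5261 + 0.4113) = 0.5612.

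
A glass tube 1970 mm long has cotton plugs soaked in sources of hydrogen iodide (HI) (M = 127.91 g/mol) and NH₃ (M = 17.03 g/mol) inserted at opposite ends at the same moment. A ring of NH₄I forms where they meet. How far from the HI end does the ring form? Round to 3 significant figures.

527 mm

Graham's law gives d_HI/d_NH₃ = rate_HI/rate_NH₃ = √(M_NH₃/M_HI) = √(17.03/127.91) = 0.3649.
With d_HI + d_NH₃ = 1970 mm, d_NH₃ = 1970/(1 + 0.3649) = 1443 mm.
d_HI = 1970 − 1443 = 527 mm.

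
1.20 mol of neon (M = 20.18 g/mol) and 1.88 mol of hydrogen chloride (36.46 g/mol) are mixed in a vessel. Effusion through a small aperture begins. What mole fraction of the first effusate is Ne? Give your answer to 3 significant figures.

Each component's effusion rate ∝ (its partial pressure)·(1/√M) ∝ n_i/√M_i.
So x_Ne in the escaping gas = (n_Ne/√M_Ne) / Σ(n_i/√M_i)
= (1.20/√20.18) / (1.20/√20.18 + 1.88/√36.46) = 0.2671/(0.2671 + 0.3114) = 0.462.

0.462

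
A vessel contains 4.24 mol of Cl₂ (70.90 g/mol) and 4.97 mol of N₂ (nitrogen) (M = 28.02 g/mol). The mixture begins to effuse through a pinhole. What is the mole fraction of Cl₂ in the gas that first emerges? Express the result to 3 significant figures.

0.349

Effusion rate of each component ∝ n_i/√M_i (partial pressure × 1/√M).
So x_Cl₂ in the escaping gas = (n_Cl₂/√M_Cl₂) / Σ(n_i/√M_i)
= (4.24/√70.90) / (4.24/√70.90 + 4.97/√28.02) = 0.5036/(0.5036 + 0.9389) = 0.349.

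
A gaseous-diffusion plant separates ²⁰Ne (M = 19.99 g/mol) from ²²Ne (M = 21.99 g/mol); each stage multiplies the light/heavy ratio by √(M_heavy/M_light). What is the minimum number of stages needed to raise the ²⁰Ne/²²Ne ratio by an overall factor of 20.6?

With α = √(21.99/19.99) per stage, ln α = ½ ln(1.10005) = 0.04768.
Need α^N ≥ 20.6 ⇒ N ≥ ln(20.6) / ln α = 3.025 / 0.04768 = 63.45.
Minimum whole number of stages: N = 64.

64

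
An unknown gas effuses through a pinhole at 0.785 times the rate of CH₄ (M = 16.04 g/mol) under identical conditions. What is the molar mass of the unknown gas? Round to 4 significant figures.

26.03 g/mol

By Graham's law, rate_X/rate_CH₄ = √(M_CH₄/M_X).
0.785 = √(16.04/M_X)
M_X = 16.04 / 0.785² = 16.04 / 0.6162 = 26.03 g/mol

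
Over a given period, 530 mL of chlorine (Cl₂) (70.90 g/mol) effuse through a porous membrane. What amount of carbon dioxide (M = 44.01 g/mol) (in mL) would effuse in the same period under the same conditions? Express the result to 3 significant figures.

673 mL

From Graham's law, rate_CO₂/rate_Cl₂ = √(M_Cl₂/M_CO₂) = √(70.90/44.01) = √1.611 = 1.269.
So the volume for CO₂ is 530 × 1.269 = 673 mL.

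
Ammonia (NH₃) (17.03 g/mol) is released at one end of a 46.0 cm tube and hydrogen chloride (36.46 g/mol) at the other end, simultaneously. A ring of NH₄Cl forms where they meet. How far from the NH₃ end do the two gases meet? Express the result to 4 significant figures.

27.33 cm

Graham's law gives d_NH₃/d_HCl = rate_NH₃/rate_HCl = √(M_HCl/M_NH₃) = √(36.46/17.03) = 1.463.
With d_NH₃ + d_HCl = 46.0 cm, d_HCl = 46.0/(1 + 1.463) = 18.67 cm.
d_NH₃ = 46.0 − 18.67 = 27.33 cm.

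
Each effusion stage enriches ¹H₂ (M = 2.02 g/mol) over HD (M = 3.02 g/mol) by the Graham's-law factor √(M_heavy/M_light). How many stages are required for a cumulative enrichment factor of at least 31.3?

Per stage α = (3.02/2.02)^(1/2) = 1.49505^0.5, giving ln α = 0.2011.
Need α^N ≥ 31.3 ⇒ N ≥ ln(31.3) / ln α = 3.444 / 0.2011 = 17.13.
So at least 18 stages are needed.

18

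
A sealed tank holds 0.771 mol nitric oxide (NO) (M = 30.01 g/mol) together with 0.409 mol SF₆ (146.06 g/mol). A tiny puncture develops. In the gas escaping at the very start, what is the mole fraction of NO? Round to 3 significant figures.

0.806

Each component's effusion rate ∝ (its partial pressure)·(1/√M) ∝ n_i/√M_i.
Mole fraction of NO in the effusate = (n_NO/√M_NO) / (n_NO/√M_NO + n_SF₆/√M_SF₆)
= (0.771/√30.01) / (0.771/√30.01 + 0.409/√146.06) = 0.1407/(0.1407 + 0.03384) = 0.806.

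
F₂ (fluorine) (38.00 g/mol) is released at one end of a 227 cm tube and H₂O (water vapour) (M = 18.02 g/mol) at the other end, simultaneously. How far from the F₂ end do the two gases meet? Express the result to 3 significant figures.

92.6 cm

Distances travelled in equal time are proportional to diffusion rates, so d_F₂/d_H₂O = √(M_H₂O/M_F₂) = √(18.02/38.00) = 0.6886.
With d_F₂ + d_H₂O = 227 cm, d_H₂O = 227/(1 + 0.6886) = 134.4 cm.
d_F₂ = 227 − 134.4 = 92.6 cm.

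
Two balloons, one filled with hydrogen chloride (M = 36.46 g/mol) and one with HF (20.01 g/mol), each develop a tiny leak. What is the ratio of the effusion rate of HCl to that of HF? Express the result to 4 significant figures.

0.7408

Graham's law gives rate_HCl/rate_HF = √(M_HF/M_HCl) = √(20.01/36.46) = √0.5488 = 0.7408.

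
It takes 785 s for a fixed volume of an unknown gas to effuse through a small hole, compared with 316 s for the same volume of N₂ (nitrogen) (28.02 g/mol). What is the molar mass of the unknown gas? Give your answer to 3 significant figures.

From Graham's law, t_X/t_N₂ = √(M_X/M_N₂).
785/316 = 2.484 = √(M_X/28.02)
M_X = 28.02 × 2.484² = 28.02 × 6.171 = 173 g/mol

173 g/mol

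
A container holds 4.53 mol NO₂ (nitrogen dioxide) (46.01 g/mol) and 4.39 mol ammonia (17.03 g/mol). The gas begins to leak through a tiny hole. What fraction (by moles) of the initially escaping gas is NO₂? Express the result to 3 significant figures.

0.386

Each component's effusion rate ∝ (its partial pressure)·(1/√M) ∝ n_i/√M_i.
Mole fraction of NO₂ in the effusate = (n_NO₂/√M_NO₂) / (n_NO₂/√M_NO₂ + n_NH₃/√M_NH₃)
= (4.53/√46.01) / (4.53/√46.01 + 4.39/√17.03) = 0.6678/(0.6678 + 1.064) = 0.386.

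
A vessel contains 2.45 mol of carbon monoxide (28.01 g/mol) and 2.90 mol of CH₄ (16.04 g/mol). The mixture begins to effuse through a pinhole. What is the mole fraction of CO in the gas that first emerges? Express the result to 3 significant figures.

0.390

Effusion rate of each component ∝ n_i/√M_i (partial pressure × 1/√M).
x_CO(eff) = (n_CO/√M_CO) / (n_CO/√M_CO + n_CH₄/√M_CH₄)
= (2.45/√28.01) / (2.45/√28.01 + 2.90/√16.04) = 0.4629/(0.4629 + 0.7241) = 0.390.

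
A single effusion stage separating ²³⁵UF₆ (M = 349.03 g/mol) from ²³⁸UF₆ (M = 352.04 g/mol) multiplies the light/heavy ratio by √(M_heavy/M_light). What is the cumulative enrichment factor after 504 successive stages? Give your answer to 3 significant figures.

8.71

Overall factor = α^504 with α = √(352.04/349.03), i.e. (352.04/349.03)^(504/2).
= 1.00862^252 = 8.71.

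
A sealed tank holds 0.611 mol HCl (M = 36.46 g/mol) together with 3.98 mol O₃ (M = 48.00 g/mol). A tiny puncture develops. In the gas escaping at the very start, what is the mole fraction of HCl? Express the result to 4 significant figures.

0.1498

Each component's effusion rate ∝ (its partial pressure)·(1/√M) ∝ n_i/√M_i.
Mole fraction of HCl in the effusate = (n_HCl/√M_HCl) / (n_HCl/√M_HCl + n_O₃/√M_O₃)
= (0.611/√36.46) / (0.611/√36.46 + 3.98/√48.00) = 0.1012/(0.1012 + 0.5745) = 0.1498.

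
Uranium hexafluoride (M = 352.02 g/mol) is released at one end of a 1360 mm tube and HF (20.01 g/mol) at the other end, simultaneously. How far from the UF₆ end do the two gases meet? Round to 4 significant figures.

261.8 mm

Graham's law gives d_UF₆/d_HF = rate_UF₆/rate_HF = √(M_HF/M_UF₆) = √(20.01/352.02) = 0.2384.
With d_UF₆ + d_HF = 1360 mm, d_HF = 1360/(1 + 0.2384) = 1098 mm.
d_UF₆ = 1360 − 1098 = 261.8 mm.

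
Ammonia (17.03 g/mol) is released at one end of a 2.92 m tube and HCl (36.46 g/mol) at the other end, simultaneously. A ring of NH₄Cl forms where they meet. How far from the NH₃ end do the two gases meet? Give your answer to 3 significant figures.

Graham's law gives d_NH₃/d_HCl = rate_NH₃/rate_HCl = √(M_HCl/M_NH₃) = √(36.46/17.03) = 1.463.
With d_NH₃ + d_HCl = 2.92 m, d_HCl = 2.92/(1 + 1.463) = 1.185 m.
d_NH₃ = 2.92 − 1.185 = 1.73 m.

1.73 m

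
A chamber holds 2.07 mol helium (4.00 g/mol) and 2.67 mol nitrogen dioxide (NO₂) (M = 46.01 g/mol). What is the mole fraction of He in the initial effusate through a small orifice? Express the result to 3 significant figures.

0.724

The effusion rate of species i is ∝ p_i/√M_i ∝ n_i/√M_i.
So x_He in the escaping gas = (n_He/√M_He) / Σ(n_i/√M_i)
= (2.07/√4.00) / (2.07/√4.00 + 2.67/√46.01) = 1.035/(1.035 + 0.3936) = 0.724.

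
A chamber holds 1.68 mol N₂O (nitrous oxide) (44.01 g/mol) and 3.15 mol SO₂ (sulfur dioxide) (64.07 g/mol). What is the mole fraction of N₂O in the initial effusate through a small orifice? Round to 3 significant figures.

Effusion rate of each component ∝ n_i/√M_i (partial pressure × 1/√M).
Mole fraction of N₂O in the effusate = (n_N₂O/√M_N₂O) / (n_N₂O/√M_N₂O + n_SO₂/√M_SO₂)
= (1.68/√44.01) / (1.68/√44.01 + 3.15/√64.07) = 0.2532/(0.2532 + 0.3935) = 0.392.

0.392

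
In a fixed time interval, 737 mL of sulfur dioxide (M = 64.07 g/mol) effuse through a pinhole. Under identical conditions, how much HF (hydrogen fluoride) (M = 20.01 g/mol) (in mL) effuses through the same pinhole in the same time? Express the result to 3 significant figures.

Since effusion rate ∝ 1/√M, rate_HF/rate_SO₂ = √(M_SO₂/M_HF) = √(64.07/20.01) = √3.202 = 1.789.
So the volume for HF is 737 × 1.789 = 1320 mL.

1320 mL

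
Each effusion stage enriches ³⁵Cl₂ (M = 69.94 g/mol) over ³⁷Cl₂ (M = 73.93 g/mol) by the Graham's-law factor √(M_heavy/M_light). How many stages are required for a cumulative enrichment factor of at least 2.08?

With α = √(73.93/69.94) per stage, ln α = ½ ln(1.05705) = 0.02774.
Need α^N ≥ 2.08 ⇒ N ≥ ln(2.08) / ln α = 0.7324 / 0.02774 = 26.40.
Rounding up, N = 27 stages.

27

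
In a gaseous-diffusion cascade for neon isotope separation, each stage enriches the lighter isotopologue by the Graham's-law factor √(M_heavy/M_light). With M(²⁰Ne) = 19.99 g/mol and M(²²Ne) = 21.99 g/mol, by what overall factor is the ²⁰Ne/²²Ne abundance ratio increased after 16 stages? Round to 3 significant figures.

The single-stage factor is √(M_heavy/M_light), so 16 stages give [√(21.99/19.99)]^16 = (21.99/19.99)^(16/2).
= 1.10005^8 = 2.14.

2.14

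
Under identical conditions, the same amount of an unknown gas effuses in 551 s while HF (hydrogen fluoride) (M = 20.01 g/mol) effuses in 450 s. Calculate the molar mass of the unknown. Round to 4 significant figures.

Since effusion rate ∝ 1/√M, t_X/t_HF = √(M_X/M_HF).
551/450 = 1.224 = √(M_X/20.01)
M_X = 20.01 × 1.224² = 20.01 × 1.499 = 30.00 g/mol

30.00 g/mol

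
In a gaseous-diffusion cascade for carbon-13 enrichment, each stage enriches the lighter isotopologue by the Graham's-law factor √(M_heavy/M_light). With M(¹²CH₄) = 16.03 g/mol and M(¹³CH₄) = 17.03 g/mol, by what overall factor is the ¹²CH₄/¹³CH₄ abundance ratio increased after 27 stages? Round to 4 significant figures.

The single-stage factor is √(M_heavy/M_light), so 27 stages give [√(17.03/16.03)]^27 = (17.03/16.03)^(27/2).
= 1.06238^(27/2) = 2.264.

2.264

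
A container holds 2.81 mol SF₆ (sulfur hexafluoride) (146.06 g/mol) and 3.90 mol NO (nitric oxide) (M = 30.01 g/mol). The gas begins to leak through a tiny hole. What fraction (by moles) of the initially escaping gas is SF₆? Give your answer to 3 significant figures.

0.246

The effusion rate of species i is ∝ p_i/√M_i ∝ n_i/√M_i.
Mole fraction of SF₆ in the effusate = (n_SF₆/√M_SF₆) / (n_SF₆/√M_SF₆ + n_NO/√M_NO)
= (2.81/√146.06) / (2.81/√146.06 + 3.90/√30.01) = 0.2325/(0.2325 + 0.7119) = 0.246.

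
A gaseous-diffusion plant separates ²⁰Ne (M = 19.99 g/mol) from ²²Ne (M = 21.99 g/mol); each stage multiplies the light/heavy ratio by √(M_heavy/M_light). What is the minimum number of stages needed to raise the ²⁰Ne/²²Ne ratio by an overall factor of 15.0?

57

With α = √(21.99/19.99) per stage, ln α = ½ ln(1.10005) = 0.04768.
Need α^N ≥ 15.0 ⇒ N ≥ ln(15.0) / ln α = 2.708 / 0.04768 = 56.80.
Rounding up, N = 57 stages.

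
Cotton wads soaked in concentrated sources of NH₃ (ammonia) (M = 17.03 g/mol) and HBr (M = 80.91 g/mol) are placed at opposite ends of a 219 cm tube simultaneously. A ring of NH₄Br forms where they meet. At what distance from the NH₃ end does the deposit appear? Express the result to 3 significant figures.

Graham's law gives d_NH₃/d_HBr = rate_NH₃/rate_HBr = √(M_HBr/M_NH₃) = √(80.91/17.03) = 2.180.
With d_NH₃ + d_HBr = 219 cm, d_HBr = 219/(1 + 2.180) = 68.87 cm.
d_NH₃ = 219 − 68.87 = 150 cm.

150 cm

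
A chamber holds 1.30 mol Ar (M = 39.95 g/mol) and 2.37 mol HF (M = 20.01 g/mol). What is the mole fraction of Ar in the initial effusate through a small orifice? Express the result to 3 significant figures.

Rate_i ∝ x_i/√M_i (Graham's law weighted by mole fraction), so the effusate composition follows n_i/√M_i.
Mole fraction of Ar in the effusate = (n_Ar/√M_Ar) / (n_Ar/√M_Ar + n_HF/√M_HF)
= (1.30/√39.95) / (1.30/√39.95 + 2.37/√20.01) = 0.2057/(0.2057 + 0.5298) = 0.280.

0.280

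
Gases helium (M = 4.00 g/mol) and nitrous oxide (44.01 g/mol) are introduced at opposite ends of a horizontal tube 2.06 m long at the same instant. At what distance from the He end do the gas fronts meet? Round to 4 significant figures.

Distances travelled in equal time are proportional to diffusion rates, so d_He/d_N₂O = √(M_N₂O/M_He) = √(44.01/4.00) = 3.317.
With d_He + d_N₂O = 2.06 m, d_N₂O = 2.06/(1 + 3.317) = 0.4772 m.
d_He = 2.06 − 0.4772 = 1.583 m.

1.583 m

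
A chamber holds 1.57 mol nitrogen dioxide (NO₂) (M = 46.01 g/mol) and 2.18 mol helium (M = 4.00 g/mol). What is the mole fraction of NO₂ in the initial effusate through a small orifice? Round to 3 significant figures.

The effusion rate of species i is ∝ p_i/√M_i ∝ n_i/√M_i.
Mole fraction of NO₂ in the effusate = (n_NO₂/√M_NO₂) / (n_NO₂/√M_NO₂ + n_He/√M_He)
= (1.57/√46.01) / (1.57/√46.01 + 2.18/√4.00) = 0.2315/(0.2315 + 1.090) = 0.175.

0.175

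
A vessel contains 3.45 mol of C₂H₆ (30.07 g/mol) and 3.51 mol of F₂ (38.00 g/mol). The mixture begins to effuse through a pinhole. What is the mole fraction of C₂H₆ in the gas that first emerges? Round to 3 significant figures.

0.525

Effusion rate of each component ∝ n_i/√M_i (partial pressure × 1/√M).
x_C₂H₆(eff) = (n_C₂H₆/√M_C₂H₆) / (n_C₂H₆/√M_C₂H₆ + n_F₂/√M_F₂)
= (3.45/√30.07) / (3.45/√30.07 + 3.51/√38.00) = 0.6291/(0.6291 + 0.5694) = 0.525.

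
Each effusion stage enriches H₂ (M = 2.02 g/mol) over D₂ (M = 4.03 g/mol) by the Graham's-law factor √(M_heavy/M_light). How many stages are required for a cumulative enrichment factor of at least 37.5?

Per stage α = (4.03/2.02)^(1/2) = 1.99505^0.5, giving ln α = 0.3453.
Need α^N ≥ 37.5 ⇒ N ≥ ln(37.5) / ln α = 3.624 / 0.3453 = 10.50.
Minimum whole number of stages: N = 11.

11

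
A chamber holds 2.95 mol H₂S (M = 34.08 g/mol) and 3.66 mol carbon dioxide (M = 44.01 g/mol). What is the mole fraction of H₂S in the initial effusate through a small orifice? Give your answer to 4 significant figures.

Each component's effusion rate ∝ (its partial pressure)·(1/√M) ∝ n_i/√M_i.
x_H₂S(eff) = (n_H₂S/√M_H₂S) / (n_H₂S/√M_H₂S + n_CO₂/√M_CO₂)
= (2.95/√34.08) / (2.95/√34.08 + 3.66/√44.01) = 0.5053/(0.5053 + 0.5517) = 0.4781.

0.4781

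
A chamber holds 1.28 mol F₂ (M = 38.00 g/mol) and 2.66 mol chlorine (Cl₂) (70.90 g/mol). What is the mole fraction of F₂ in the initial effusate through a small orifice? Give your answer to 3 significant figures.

Effusion rate of each component ∝ n_i/√M_i (partial pressure × 1/√M).
So x_F₂ in the escaping gas = (n_F₂/√M_F₂) / Σ(n_i/√M_i)
= (1.28/√38.00) / (1.28/√38.00 + 2.66/√70.90) = 0.2076/(0.2076 + 0.3159) = 0.397.

0.397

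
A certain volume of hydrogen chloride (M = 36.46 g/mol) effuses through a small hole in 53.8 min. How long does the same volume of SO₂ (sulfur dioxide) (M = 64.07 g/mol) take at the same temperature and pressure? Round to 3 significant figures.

Graham's law gives t_SO₂/t_HCl = √(M_SO₂/M_HCl) = √(64.07/36.46) = √1.757 = 1.326.
So the time for SO₂ is 53.8 × 1.326 = 71.3 min.

71.3 min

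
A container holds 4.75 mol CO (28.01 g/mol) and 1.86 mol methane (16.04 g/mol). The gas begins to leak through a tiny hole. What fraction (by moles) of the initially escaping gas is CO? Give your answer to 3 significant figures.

0.659

Each component's effusion rate ∝ (its partial pressure)·(1/√M) ∝ n_i/√M_i.
x_CO(eff) = (n_CO/√M_CO) / (n_CO/√M_CO + n_CH₄/√M_CH₄)
= (4.75/√28.01) / (4.75/√28.01 + 1.86/√16.04) = 0.8975/(0.8975 + 0.4644) = 0.659.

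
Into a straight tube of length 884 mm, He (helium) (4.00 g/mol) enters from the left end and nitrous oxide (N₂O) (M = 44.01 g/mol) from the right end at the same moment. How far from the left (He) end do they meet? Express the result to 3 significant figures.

The fronts meet when d_He + d_N₂O = L with d_He/d_N₂O = √(M_N₂O/M_He) (Graham's law). Here √(M_N₂O/M_He) = √(44.01/4.00) = 3.317.
With d_He + d_N₂O = 884 mm, d_N₂O = 884/(1 + 3.317) = 204.8 mm.
d_He = 884 − 204.8 = 679 mm.

679 mm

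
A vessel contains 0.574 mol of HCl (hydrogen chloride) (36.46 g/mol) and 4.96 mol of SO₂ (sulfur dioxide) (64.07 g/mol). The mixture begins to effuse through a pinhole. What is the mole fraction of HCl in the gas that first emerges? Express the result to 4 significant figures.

0.1330

The effusion rate of species i is ∝ p_i/√M_i ∝ n_i/√M_i.
Mole fraction of HCl in the effusate = (n_HCl/√M_HCl) / (n_HCl/√M_HCl + n_SO₂/√M_SO₂)
= (0.574/√36.46) / (0.574/√36.46 + 4.96/√64.07) = 0.09506/(0.09506 + 0.6197) = 0.1330.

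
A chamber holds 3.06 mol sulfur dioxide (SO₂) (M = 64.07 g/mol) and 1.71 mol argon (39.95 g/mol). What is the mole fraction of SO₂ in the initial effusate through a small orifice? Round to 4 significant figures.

0.5856

Each component's effusion rate ∝ (its partial pressure)·(1/√M) ∝ n_i/√M_i.
So x_SO₂ in the escaping gas = (n_SO₂/√M_SO₂) / Σ(n_i/√M_i)
= (3.06/√64.07) / (3.06/√64.07 + 1.71/√39.95) = 0.3823/(0.3823 + 0.2705) = 0.5856.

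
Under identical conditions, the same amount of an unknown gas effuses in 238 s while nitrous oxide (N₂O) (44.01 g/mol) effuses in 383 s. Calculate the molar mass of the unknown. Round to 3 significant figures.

Using Graham's law: t_X/t_N₂O = √(M_X/M_N₂O).
238/383 = 0.6214 = √(M_X/44.01)
M_X = 44.01 × 0.6214² = 44.01 × 0.3862 = 17.0 g/mol

17.0 g/mol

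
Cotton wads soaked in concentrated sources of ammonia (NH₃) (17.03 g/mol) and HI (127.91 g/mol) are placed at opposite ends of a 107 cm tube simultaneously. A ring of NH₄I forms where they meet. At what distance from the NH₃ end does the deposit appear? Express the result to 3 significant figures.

Distances travelled in equal time are proportional to diffusion rates, so d_NH₃/d_HI = √(M_HI/M_NH₃) = √(127.91/17.03) = 2.741.
With d_NH₃ + d_HI = 107 cm, d_HI = 107/(1 + 2.741) = 28.61 cm.
d_NH₃ = 107 − 28.61 = 78.4 cm.

78.4 cm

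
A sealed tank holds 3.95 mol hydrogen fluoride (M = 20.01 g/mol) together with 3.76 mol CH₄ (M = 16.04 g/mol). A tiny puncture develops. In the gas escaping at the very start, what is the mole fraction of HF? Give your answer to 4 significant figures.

0.4847

Rate_i ∝ x_i/√M_i (Graham's law weighted by mole fraction), so the effusate composition follows n_i/√M_i.
Mole fraction of HF in the effusate = (n_HF/√M_HF) / (n_HF/√M_HF + n_CH₄/√M_CH₄)
= (3.95/√20.01) / (3.95/√20.01 + 3.76/√16.04) = 0.8830/(0.8830 + 0.9388) = 0.4847.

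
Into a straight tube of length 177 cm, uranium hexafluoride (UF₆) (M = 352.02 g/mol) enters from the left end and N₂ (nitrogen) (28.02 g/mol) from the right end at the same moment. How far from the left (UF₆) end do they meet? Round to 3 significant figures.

Distances travelled in equal time are proportional to diffusion rates, so d_UF₆/d_N₂ = √(M_N₂/M_UF₆) = √(28.02/352.02) = 0.2821.
With d_UF₆ + d_N₂ = 177 cm, d_N₂ = 177/(1 + 0.2821) = 138.1 cm.
d_UF₆ = 177 − 138.1 = 38.9 cm.

38.9 cm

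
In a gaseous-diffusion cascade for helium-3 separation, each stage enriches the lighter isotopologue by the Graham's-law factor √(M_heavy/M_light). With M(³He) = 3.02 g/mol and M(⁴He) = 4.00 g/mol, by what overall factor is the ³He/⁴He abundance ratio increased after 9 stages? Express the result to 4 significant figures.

3.542

Overall factor = α^9 with α = √(4.00/3.02), i.e. (4.00/3.02)^(9/2).
= 1.32450^(9/2) = 3.542.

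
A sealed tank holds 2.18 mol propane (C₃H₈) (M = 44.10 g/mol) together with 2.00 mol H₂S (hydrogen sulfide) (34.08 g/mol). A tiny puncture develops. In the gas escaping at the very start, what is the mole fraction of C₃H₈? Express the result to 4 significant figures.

Effusion rate of each component ∝ n_i/√M_i (partial pressure × 1/√M).
x_C₃H₈(eff) = (n_C₃H₈/√M_C₃H₈) / (n_C₃H₈/√M_C₃H₈ + n_H₂S/√M_H₂S)
= (2.18/√44.10) / (2.18/√44.10 + 2.00/√34.08) = 0.3283/(0.3283 + 0.3426) = 0.4893.

0.4893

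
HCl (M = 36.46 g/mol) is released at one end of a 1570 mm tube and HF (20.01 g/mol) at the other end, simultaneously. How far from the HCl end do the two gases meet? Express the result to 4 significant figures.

Graham's law gives d_HCl/d_HF = rate_HCl/rate_HF = √(M_HF/M_HCl) = √(20.01/36.46) = 0.7408.
With d_HCl + d_HF = 1570 mm, d_HF = 1570/(1 + 0.7408) = 901.9 mm.
d_HCl = 1570 − 901.9 = 668.1 mm.

668.1 mm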